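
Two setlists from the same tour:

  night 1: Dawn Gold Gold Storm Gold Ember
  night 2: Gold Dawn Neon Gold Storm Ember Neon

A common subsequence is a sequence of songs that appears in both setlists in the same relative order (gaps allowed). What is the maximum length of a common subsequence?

4

Taking Dawn at night 1[1]=night 2[2]; then Gold at night 1[3]=night 2[4]; then Storm at night 1[4]=night 2[5]; then Ember at night 1[6]=night 2[6] gives a common subsequence of length 4. dp[6][7] = 4 confirms this is the maximum.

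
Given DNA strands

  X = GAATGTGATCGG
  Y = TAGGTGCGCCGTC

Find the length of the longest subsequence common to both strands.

Pick G at X[1]=Y[3] → G at X[5]=Y[4] → T at X[6]=Y[5] → G at X[7]=Y[6] → C at X[10]=Y[7] → G at X[11]=Y[8] → G at X[12]=Y[11]; all 7 bases appear in both, in order, and the DP table's final entry dp[12][13] is also 7, so no common subsequence is longer.

7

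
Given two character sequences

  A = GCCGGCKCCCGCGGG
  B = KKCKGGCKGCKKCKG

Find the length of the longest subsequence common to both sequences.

One common subsequence of length 8: C (A #2, B #3) → G (A #4, B #5) → G (A #5, B #6) → C (A #6, B #7) → K (A #7, B #8) → C (A #8, B #10) → C (A #9, B #13) → G (A #15, B #15). The LCS DP gives dp[15][15] = 8, so this is optimal.

8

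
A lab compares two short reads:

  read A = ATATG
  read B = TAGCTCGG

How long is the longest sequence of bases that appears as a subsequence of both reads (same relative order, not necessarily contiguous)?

One common subsequence of length 4: T [2,1], A [3,2], T [4,5], G [5,8]. Since dp[5][8] = 4, nothing longer is possible.

4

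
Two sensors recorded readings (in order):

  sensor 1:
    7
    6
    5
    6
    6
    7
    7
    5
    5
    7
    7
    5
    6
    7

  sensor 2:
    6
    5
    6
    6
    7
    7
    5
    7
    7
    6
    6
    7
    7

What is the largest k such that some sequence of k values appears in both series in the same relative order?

Taking 6 (sensor 1 #2, sensor 2 #1) → 5 (sensor 1 #3, sensor 2 #2) → 6 (sensor 1 #4, sensor 2 #3) → 6 (sensor 1 #5, sensor 2 #4) → 7 (sensor 1 #6, sensor 2 #5) → 7 (sensor 1 #7, sensor 2 #6) → 5 (sensor 1 #9, sensor 2 #7) → 7 (sensor 1 #10, sensor 2 #8) → 7 (sensor 1 #11, sensor 2 #9) → 6 (sensor 1 #13, sensor 2 #11) → 7 (sensor 1 #14, sensor 2 #13) gives a common subsequence of length 11. The LCS DP gives dp[14][13] = 11, so this is optimal.

11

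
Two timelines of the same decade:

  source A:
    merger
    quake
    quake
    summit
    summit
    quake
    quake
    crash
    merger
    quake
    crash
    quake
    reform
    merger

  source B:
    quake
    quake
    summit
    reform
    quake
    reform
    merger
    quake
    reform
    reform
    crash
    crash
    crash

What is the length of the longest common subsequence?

7

Pick quake at source A[2]=source B[1]; then quake at source A[3]=source B[2]; then summit at source A[4]=source B[3]; then quake at source A[6]=source B[5]; then quake at source A[7]=source B[8]; then crash at source A[8]=source B[12]; then crash at source A[11]=source B[13]; all 7 events appear in both, in order. dp[14][13] = 7 confirms this is the maximum.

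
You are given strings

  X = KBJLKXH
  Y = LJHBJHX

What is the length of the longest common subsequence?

3

Pick B (X #2, Y #4), then J (X #3, Y #5), then X (X #6, Y #7); all 3 characters appear in both, in order. The LCS DP gives dp[7][7] = 3, so this is optimal.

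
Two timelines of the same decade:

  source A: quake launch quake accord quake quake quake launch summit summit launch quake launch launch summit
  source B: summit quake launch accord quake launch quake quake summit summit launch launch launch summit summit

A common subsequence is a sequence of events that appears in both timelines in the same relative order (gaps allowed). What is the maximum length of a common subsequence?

Taking quake (source A #1, source B #2), launch (source A #2, source B #3), accord (source A #4, source B #4), quake (source A #5, source B #5), quake (source A #6, source B #7), quake (source A #7, source B #8), summit (source A #9, source B #9), summit (source A #10, source B #10), launch (source A #11, source B #11), launch (source A #13, source B #12), launch (source A #14, source B #13), summit (source A #15, source B #15) gives a common subsequence of length 12, and the DP table's final entry dp[15][15] is also 12, so no common subsequence is longer.

12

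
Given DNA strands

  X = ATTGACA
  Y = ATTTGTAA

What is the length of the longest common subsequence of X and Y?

Match A at X[1]=Y[1] → T at X[2]=Y[3] → T at X[3]=Y[4] → G at X[4]=Y[5] → A at X[5]=Y[7] → A at X[7]=Y[8] — 6 bases in the same relative order in both, and the DP table's final entry dp[7][8] is also 6, so no common subsequence is longer.

6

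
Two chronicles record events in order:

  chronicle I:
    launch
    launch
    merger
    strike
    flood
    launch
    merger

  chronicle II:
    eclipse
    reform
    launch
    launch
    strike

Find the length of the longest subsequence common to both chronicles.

Pick launch at chronicle I[1]=chronicle II[3], then launch at chronicle I[2]=chronicle II[4], then strike at chronicle I[4]=chronicle II[5]; all 3 events appear in both, in order. dp[7][5] = 3 confirms this is the maximum.

3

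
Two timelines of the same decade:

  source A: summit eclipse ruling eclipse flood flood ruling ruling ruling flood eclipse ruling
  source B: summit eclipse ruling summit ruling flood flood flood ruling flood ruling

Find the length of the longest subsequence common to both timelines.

8

Match summit [1,1]; then eclipse [2,2]; then ruling [3,5]; then flood [5,7]; then flood [6,8]; then ruling [9,9]; then flood [10,10]; then ruling [12,11] — 8 events in the same relative order in both. Since dp[12][11] = 8, nothing longer is possible.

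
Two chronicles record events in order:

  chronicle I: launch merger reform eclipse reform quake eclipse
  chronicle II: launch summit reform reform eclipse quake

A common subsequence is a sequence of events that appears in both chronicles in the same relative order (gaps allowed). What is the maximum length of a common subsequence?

Taking launch (chronicle I #1, chronicle II #1), then reform (chronicle I #3, chronicle II #4), then eclipse (chronicle I #4, chronicle II #5), then quake (chronicle I #6, chronicle II #6) gives a common subsequence of length 4. dp[7][6] = 4 confirms this is the maximum.

4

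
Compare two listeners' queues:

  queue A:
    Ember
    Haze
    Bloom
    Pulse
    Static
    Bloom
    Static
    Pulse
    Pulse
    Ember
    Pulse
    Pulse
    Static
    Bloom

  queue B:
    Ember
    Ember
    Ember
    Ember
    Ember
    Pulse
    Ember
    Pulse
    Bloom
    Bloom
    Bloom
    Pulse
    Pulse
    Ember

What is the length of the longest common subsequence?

Match Ember [1,7]; then Bloom [3,10]; then Bloom [6,11]; then Pulse [8,12]; then Pulse [9,13]; then Ember [10,14] — 6 songs in the same relative order in both. The LCS DP gives dp[14][14] = 6, so this is optimal.

6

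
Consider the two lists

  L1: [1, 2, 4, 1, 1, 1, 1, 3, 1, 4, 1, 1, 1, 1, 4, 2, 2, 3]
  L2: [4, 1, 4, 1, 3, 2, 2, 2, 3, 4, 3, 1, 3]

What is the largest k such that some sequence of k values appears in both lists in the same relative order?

Match 1 at L1[1]=L2[2], 4 at L1[3]=L2[3], 1 at L1[4]=L2[4], 3 at L1[8]=L2[9], 4 at L1[10]=L2[10], 1 at L1[14]=L2[12], 3 at L1[18]=L2[13] — 7 values in the same relative order in both. The LCS DP gives dp[18][13] = 7, so this is optimal.

7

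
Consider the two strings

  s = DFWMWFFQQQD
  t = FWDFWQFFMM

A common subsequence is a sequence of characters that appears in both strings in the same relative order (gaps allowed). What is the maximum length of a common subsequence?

5

Let dp[i][j] be the LCS length of the first i characters of s and the first j characters of t. dp[i][j] = dp[i-1][j-1]+1 when the i-th and j-th characters match, else max(dp[i-1][j], dp[i][j-1]).
    ·  F  W  D  F  W  Q  F  F  M  M
 ·  0  0  0  0  0  0  0  0  0  0  0
 D  0  0  0  1  1  1  1  1  1  1  1
 F  0  1  1  1  2  2  2  2  2  2  2
 W  0  1  2  2  2  3  3  3  3  3  3
 M  0  1  2  2  2  3  3  3  3  4  4
 W  0  1  2  2  2  3  3  3  3  4  4
 F  0  1  2  2  3  3  3  4  4  4  4
 F  0  1  2  2  3  3  3  4  5  5  5
 Q  0  1  2  2  3  3  4  4  5  5  5
 Q  0  1  2  2  3  3  4  4  5  5  5
 Q  0  1  2  2  3  3  4  4  5  5  5
 D  0  1  2  3  3  3  4  4  5  5  5
dp[11][10] = 5. One LCS (by backtracking along matches): DFWFF.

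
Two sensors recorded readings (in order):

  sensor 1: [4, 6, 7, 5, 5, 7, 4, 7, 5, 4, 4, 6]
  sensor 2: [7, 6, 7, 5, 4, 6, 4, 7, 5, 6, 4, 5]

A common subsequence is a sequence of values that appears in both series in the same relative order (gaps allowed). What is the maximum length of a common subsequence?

7

Let dp[i][j] be the LCS length of the first i values of sensor 1 and the first j values of sensor 2. dp[i][j] = dp[i-1][j-1]+1 when the i-th and j-th values match, else max(dp[i-1][j], dp[i][j-1]).
    ·  7  6  7  5  4  6  4  7  5  6  4  5
 ·  0  0  0  0  0  0  0  0  0  0  0  0  0
 4  0  0  0  0  0  1  1  1  1  1  1  1  1
 6  0  0  1  1  1  1  2  2  2  2  2  2  2
 7  0  1  1  2  2  2  2  2  3  3  3  3  3
 5  0  1  1  2  3  3  3  3  3  4  4  4  4
 5  0  1  1  2  3  3  3  3  3  4  4  4  5
 7  0  1  1  2  3  3  3  3  4  4  4  4  5
 4  0  1  1  2  3  4  4  4  4  4  4  5  5
 7  0  1  1  2  3  4  4  4  5  5  5  5  5
 5  0  1  1  2  3  4  4  4  5  6  6  6  6
 4  0  1  1  2  3  4  4  5  5  6  6  7  7
 4  0  1  1  2  3  4  4  5  5  6  6  7  7
 6  0  1  2  2  3  4  5  5  5  6  7  7  7
dp[12][12] = 7. One LCS (by backtracking along matches): 6, 7, 5, 4, 7, 5, 4.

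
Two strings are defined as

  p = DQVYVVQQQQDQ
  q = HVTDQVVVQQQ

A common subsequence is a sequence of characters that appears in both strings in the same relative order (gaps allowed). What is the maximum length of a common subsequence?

8

Let dp[i][j] be the LCS length of the first i characters of p and the first j characters of q. dp[i][j] = dp[i-1][j-1]+1 when the i-th and j-th characters match, else max(dp[i-1][j], dp[i][j-1]).
    ·  H  V  T  D  Q  V  V  V  Q  Q  Q
 ·  0  0  0  0  0  0  0  0  0  0  0  0
 D  0  0  0  0  1  1  1  1  1  1  1  1
 Q  0  0  0  0  1  2  2  2  2  2  2  2
 V  0  0  1  1  1  2  3  3  3  3  3  3
 Y  0  0  1  1  1  2  3  3  3  3  3  3
 V  0  0  1  1  1  2  3  4  4  4  4  4
 V  0  0  1  1  1  2  3  4  5  5  5  5
 Q  0  0  1  1  1  2  3  4  5  6  6  6
 Q  0  0  1  1  1  2  3  4  5  6  7  7
 Q  0  0  1  1  1  2  3  4  5  6  7  8
 Q  0  0  1  1  1  2  3  4  5  6  7  8
 D  0  0  1  1  2  2  3  4  5  6  7  8
 Q  0  0  1  1  2  3  3  4  5  6  7  8
dp[12][11] = 8. One LCS (by backtracking along matches): DQVVVQQQ.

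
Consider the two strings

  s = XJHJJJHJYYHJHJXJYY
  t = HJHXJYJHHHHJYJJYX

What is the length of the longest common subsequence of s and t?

10

Match J at s[2]=t[2] → H at s[3]=t[3] → J at s[4]=t[5] → J at s[5]=t[7] → H at s[7]=t[11] → J at s[8]=t[12] → Y at s[10]=t[13] → J at s[12]=t[14] → J at s[14]=t[15] → X at s[15]=t[17] — 10 characters in the same relative order in both. The LCS DP gives dp[18][17] = 10, so this is optimal.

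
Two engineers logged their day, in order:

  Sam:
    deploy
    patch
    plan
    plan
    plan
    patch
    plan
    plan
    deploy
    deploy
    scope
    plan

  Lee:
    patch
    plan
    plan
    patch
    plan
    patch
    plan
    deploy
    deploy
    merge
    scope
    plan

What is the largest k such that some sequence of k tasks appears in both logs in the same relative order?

10

Pick patch (Sam #2, Lee #1) → plan (Sam #3, Lee #2) → plan (Sam #4, Lee #3) → plan (Sam #5, Lee #5) → patch (Sam #6, Lee #6) → plan (Sam #8, Lee #7) → deploy (Sam #9, Lee #8) → deploy (Sam #10, Lee #9) → scope (Sam #11, Lee #11) → plan (Sam #12, Lee #12); all 10 tasks appear in both, in order, and the DP table's final entry dp[12][12] is also 10, so no common subsequence is longer.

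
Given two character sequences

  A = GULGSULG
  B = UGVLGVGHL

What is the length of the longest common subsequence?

Let dp[i][j] be the LCS length of the first i characters of A and the first j characters of B. dp[i][j] = dp[i-1][j-1]+1 when the i-th and j-th characters match, else max(dp[i-1][j], dp[i][j-1]).
    ·  U  G  V  L  G  V  G  H  L
 ·  0  0  0  0  0  0  0  0  0  0
 G  0  0  1  1  1  1  1  1  1  1
 U  0  1  1  1  1  1  1  1  1  1
 L  0  1  1  1  2  2  2  2  2  2
 G  0  1  2  2  2  3  3  3  3  3
 S  0  1  2  2  2  3  3  3  3  3
 U  0  1  2  2  2  3  3  3  3  3
 L  0  1  2  2  3  3  3  3  3  4
 G  0  1  2  2  3  4  4  4  4  4
dp[8][9] = 4. One LCS (by backtracking along matches): GLGL.

4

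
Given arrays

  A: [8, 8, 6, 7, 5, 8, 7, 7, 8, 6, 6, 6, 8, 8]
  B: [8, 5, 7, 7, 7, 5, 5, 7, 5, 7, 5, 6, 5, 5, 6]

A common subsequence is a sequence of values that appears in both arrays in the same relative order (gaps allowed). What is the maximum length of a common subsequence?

Pick 8 [1,1]; then 7 [4,5]; then 5 [5,7]; then 7 [7,8]; then 7 [8,10]; then 6 [10,12]; then 6 [12,15]; all 7 values appear in both, in order. Since dp[14][15] = 7, nothing longer is possible.

7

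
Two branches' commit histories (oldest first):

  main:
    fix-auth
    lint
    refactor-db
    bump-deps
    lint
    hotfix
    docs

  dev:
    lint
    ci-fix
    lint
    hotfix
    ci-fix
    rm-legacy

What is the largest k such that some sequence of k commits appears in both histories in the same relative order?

3

Pick lint [2,1], lint [5,3], hotfix [6,4]; all 3 commits appear in both, in order. Since dp[7][6] = 3, nothing longer is possible.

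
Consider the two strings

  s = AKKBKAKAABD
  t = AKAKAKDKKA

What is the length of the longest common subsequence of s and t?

Pick A (s #1, t #3), K (s #2, t #4), K (s #3, t #6), K (s #5, t #8), K (s #7, t #9), A (s #9, t #10); all 6 characters appear in both, in order. dp[11][10] = 6 confirms this is the maximum.

6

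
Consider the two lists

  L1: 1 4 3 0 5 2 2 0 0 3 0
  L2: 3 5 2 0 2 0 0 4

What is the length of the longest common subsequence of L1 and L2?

Let dp[i][j] be the LCS length of the first i values of L1 and the first j values of L2. dp[i][j] = dp[i-1][j-1]+1 when the i-th and j-th values match, else max(dp[i-1][j], dp[i][j-1]).
    ·  3  5  2  0  2  0  0  4
 ·  0  0  0  0  0  0  0  0  0
 1  0  0  0  0  0  0  0  0  0
 4  0  0  0  0  0  0  0  0  1
 3  0  1  1  1  1  1  1  1  1
 0  0  1  1  1  2  2  2  2  2
 5  0  1  2  2  2  2  2  2  2
 2  0  1  2  3  3  3  3  3  3
 2  0  1  2  3  3  4  4  4  4
 0  0  1  2  3  4  4  5  5  5
 0  0  1  2  3  4  4  5  6  6
 3  0  1  2  3  4  4  5  6  6
 0  0  1  2  3  4  4  5  6  6
dp[11][8] = 6. One LCS (by backtracking along matches): 3, 5, 2, 2, 0, 0.

6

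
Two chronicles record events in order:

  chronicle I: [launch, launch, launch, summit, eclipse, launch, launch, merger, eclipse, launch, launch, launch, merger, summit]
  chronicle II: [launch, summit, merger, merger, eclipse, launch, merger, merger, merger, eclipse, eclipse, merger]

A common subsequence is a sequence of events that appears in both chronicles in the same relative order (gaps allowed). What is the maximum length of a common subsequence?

One common subsequence of length 7: launch [3,1] → summit [4,2] → eclipse [5,5] → launch [6,6] → merger [8,9] → eclipse [9,11] → merger [13,12]. dp[14][12] = 7 confirms this is the maximum.

7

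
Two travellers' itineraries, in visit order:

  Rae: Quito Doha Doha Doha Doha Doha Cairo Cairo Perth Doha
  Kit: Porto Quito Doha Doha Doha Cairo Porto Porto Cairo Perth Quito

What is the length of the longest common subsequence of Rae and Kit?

7

One common subsequence of length 7: Quito [1,2] → Doha [4,3] → Doha [5,4] → Doha [6,5] → Cairo [7,6] → Cairo [8,9] → Perth [9,10], and the DP table's final entry dp[10][11] is also 7, so no common subsequence is longer.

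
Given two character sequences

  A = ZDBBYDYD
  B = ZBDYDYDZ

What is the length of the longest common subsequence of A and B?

Let dp[i][j] be the LCS length of the first i characters of A and the first j characters of B. dp[i][j] = dp[i-1][j-1]+1 when the i-th and j-th characters match, else max(dp[i-1][j], dp[i][j-1]).
    ·  Z  B  D  Y  D  Y  D  Z
 ·  0  0  0  0  0  0  0  0  0
 Z  0  1  1  1  1  1  1  1  1
 D  0  1  1  2  2  2  2  2  2
 B  0  1  2  2  2  2  2  2  2
 B  0  1  2  2  2  2  2  2  2
 Y  0  1  2  2  3  3  3  3  3
 D  0  1  2  3  3  4  4  4  4
 Y  0  1  2  3  4  4  5  5  5
 D  0  1  2  3  4  5  5  6  6
dp[8][8] = 6. One LCS (by backtracking along matches): ZDYDYD.

6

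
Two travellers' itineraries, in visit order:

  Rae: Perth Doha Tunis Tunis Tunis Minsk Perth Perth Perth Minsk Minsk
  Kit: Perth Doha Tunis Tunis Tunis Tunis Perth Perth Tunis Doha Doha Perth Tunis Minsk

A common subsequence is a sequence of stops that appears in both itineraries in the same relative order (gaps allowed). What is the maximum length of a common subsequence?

Pick Perth at Rae[1]=Kit[1], Doha at Rae[2]=Kit[2], Tunis at Rae[3]=Kit[4], Tunis at Rae[4]=Kit[5], Tunis at Rae[5]=Kit[6], Perth at Rae[7]=Kit[7], Perth at Rae[8]=Kit[8], Perth at Rae[9]=Kit[12], Minsk at Rae[11]=Kit[14]; all 9 stops appear in both, in order. The LCS DP gives dp[11][14] = 9, so this is optimal.

9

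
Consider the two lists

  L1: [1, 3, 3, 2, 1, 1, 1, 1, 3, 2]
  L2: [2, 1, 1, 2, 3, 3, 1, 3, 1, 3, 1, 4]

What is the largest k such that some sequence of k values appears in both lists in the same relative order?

6

Match 1 [1,3], then 3 [2,5], then 3 [3,6], then 1 [5,7], then 1 [6,9], then 1 [7,11] — 6 values in the same relative order in both. The LCS DP gives dp[10][12] = 6, so this is optimal.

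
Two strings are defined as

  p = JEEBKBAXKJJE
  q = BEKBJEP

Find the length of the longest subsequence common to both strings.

5

Let dp[i][j] be the LCS length of the first i characters of p and the first j characters of q. dp[i][j] = dp[i-1][j-1]+1 when the i-th and j-th characters match, else max(dp[i-1][j], dp[i][j-1]).
    ·  B  E  K  B  J  E  P
 ·  0  0  0  0  0  0  0  0
 J  0  0  0  0  0  1  1  1
 E  0  0  1  1  1  1  2  2
 E  0  0  1  1  1  1  2  2
 B  0  1  1  1  2  2  2  2
 K  0  1  1  2  2  2  2  2
 B  0  1  1  2  3  3  3  3
 A  0  1  1  2  3  3  3  3
 X  0  1  1  2  3  3  3  3
 K  0  1  1  2  3  3  3  3
 J  0  1  1  2  3  4  4  4
 J  0  1  1  2  3  4  4  4
 E  0  1  2  2  3  4  5  5
dp[12][7] = 5. One LCS (by backtracking along matches): EKBJE.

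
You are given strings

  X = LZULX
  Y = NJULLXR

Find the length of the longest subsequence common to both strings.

One common subsequence of length 3: L [1,4] → L [4,5] → X [5,6]. Since dp[5][7] = 3, nothing longer is possible.

3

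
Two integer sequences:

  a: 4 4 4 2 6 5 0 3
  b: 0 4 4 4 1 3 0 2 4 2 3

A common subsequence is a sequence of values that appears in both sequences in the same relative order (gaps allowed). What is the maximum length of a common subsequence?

5

Let dp[i][j] be the LCS length of the first i values of a and the first j values of b. dp[i][j] = dp[i-1][j-1]+1 when the i-th and j-th values match, else max(dp[i-1][j], dp[i][j-1]).
    ·  0  4  4  4  1  3  0  2  4  2  3
 ·  0  0  0  0  0  0  0  0  0  0  0  0
 4  0  0  1  1  1  1  1  1  1  1  1  1
 4  0  0  1  2  2  2  2  2  2  2  2  2
 4  0  0  1  2  3  3  3  3  3  3  3  3
 2  0  0  1  2  3  3  3  3  4  4  4  4
 6  0  0  1  2  3  3  3  3  4  4  4  4
 5  0  0  1  2  3  3  3  3  4  4  4  4
 0  0  1  1  2  3  3  3  4  4  4  4  4
 3  0  1  1  2  3  3  4  4  4  4  4  5
dp[8][11] = 5. One LCS (by backtracking along matches): 4, 4, 4, 2, 3.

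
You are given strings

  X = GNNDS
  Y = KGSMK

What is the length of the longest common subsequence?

Pick G [1,2], S [5,3]; all 2 characters appear in both, in order, and the DP table's final entry dp[5][5] is also 2, so no common subsequence is longer.

2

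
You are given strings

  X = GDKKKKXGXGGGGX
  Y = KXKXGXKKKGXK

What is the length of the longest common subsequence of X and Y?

7

Match K (X #3, Y #1); then K (X #6, Y #3); then X (X #7, Y #4); then G (X #8, Y #5); then X (X #9, Y #6); then G (X #13, Y #10); then X (X #14, Y #11) — 7 characters in the same relative order in both, and the DP table's final entry dp[14][12] is also 7, so no common subsequence is longer.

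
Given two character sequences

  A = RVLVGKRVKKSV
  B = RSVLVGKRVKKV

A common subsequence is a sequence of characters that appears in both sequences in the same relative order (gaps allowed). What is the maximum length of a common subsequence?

Let dp[i][j] be the LCS length of the first i characters of A and the first j characters of B. dp[i][j] = dp[i-1][j-1]+1 when the i-th and j-th characters match, else max(dp[i-1][j], dp[i][j-1]).
    ·  R  S  V  L  V  G  K  R  V  K  K  V
 ·  0  0  0  0  0  0  0  0  0  0  0  0  0
 R  0  1  1  1  1  1  1  1  1  1  1  1  1
 V  0  1  1  2  2  2  2  2  2  2  2  2  2
 L  0  1  1  2  3  3  3  3  3  3  3  3  3
 V  0  1  1  2  3  4  4  4  4  4  4  4  4
 G  0  1  1  2  3  4  5  5  5  5  5  5  5
 K  0  1  1  2  3  4  5  6  6  6  6  6  6
 R  0  1  1  2  3  4  5  6  7  7  7  7  7
 V  0  1  1  2  3  4  5  6  7  8  8  8  8
 K  0  1  1  2  3  4  5  6  7  8  9  9  9
 K  0  1  1  2  3  4  5  6  7  8  9 10 10
 S  0  1  2  2  3  4  5  6  7  8  9 10 10
 V  0  1  2  3  3  4  5  6  7  8  9 10 11
dp[12][12] = 11. One LCS (by backtracking along matches): RVLVGKRVKKV.

11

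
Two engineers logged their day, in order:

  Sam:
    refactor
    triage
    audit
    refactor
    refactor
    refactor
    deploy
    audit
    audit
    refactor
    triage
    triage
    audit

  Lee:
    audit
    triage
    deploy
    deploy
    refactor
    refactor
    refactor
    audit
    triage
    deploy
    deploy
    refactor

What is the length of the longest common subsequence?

6

Match triage (Sam #2, Lee #2); then refactor (Sam #4, Lee #5); then refactor (Sam #5, Lee #6); then refactor (Sam #6, Lee #7); then deploy (Sam #7, Lee #11); then refactor (Sam #10, Lee #12) — 6 tasks in the same relative order in both. Since dp[13][12] = 6, nothing longer is possible.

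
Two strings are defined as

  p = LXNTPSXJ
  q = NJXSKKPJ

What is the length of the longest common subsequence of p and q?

Pick X [2,3], P [5,7], J [8,8]; all 3 characters appear in both, in order. The LCS DP gives dp[8][8] = 3, so this is optimal.

3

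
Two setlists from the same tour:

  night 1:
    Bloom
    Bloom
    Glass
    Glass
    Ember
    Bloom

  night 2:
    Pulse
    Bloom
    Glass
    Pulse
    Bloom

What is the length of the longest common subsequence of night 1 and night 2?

Match Bloom at night 1[2]=night 2[2] → Glass at night 1[3]=night 2[3] → Bloom at night 1[6]=night 2[5] — 3 songs in the same relative order in both. The LCS DP gives dp[6][5] = 3, so this is optimal.

3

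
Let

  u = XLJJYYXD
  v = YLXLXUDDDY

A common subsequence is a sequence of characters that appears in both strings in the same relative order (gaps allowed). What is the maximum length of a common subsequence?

4

Taking X (u #1, v #3); then L (u #2, v #4); then X (u #7, v #5); then D (u #8, v #9) gives a common subsequence of length 4, and the DP table's final entry dp[8][10] is also 4, so no common subsequence is longer.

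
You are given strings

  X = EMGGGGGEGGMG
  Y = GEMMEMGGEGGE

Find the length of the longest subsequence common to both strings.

Taking E at X[1]=Y[5] → M at X[2]=Y[6] → G at X[3]=Y[7] → G at X[4]=Y[8] → G at X[6]=Y[10] → G at X[7]=Y[11] → E at X[8]=Y[12] gives a common subsequence of length 7. dp[12][12] = 7 confirms this is the maximum.

7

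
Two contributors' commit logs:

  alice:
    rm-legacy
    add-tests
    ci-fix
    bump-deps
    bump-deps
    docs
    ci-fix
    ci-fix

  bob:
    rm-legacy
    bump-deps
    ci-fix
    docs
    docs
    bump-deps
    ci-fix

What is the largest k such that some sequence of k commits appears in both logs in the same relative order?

Pick rm-legacy [1,1], ci-fix [3,3], bump-deps [5,6], ci-fix [8,7]; all 4 commits appear in both, in order. The LCS DP gives dp[8][7] = 4, so this is optimal.

4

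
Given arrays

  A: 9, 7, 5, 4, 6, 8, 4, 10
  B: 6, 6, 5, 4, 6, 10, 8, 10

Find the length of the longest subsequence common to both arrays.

5

Let dp[i][j] be the LCS length of the first i values of A and the first j values of B. dp[i][j] = dp[i-1][j-1]+1 when the i-th and j-th values match, else max(dp[i-1][j], dp[i][j-1]).
    ·  6  6  5  4  6 10  8 10
 ·  0  0  0  0  0  0  0  0  0
 9  0  0  0  0  0  0  0  0  0
 7  0  0  0  0  0  0  0  0  0
 5  0  0  0  1  1  1  1  1  1
 4  0  0  0  1  2  2  2  2  2
 6  0  1  1  1  2  3  3  3  3
 8  0  1  1  1  2  3  3  4  4
 4  0  1  1  1  2  3  3  4  4
10  0  1  1  1  2  3  4  4  5
dp[8][8] = 5. One LCS (by backtracking along matches): 5, 4, 6, 8, 10.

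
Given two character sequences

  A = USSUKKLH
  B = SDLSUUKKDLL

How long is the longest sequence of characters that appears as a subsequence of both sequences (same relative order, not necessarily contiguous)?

Let dp[i][j] be the LCS length of the first i characters of A and the first j characters of B. dp[i][j] = dp[i-1][j-1]+1 when the i-th and j-th characters match, else max(dp[i-1][j], dp[i][j-1]).
    ·  S  D  L  S  U  U  K  K  D  L  L
 ·  0  0  0  0  0  0  0  0  0  0  0  0
 U  0  0  0  0  0  1  1  1  1  1  1  1
 S  0  1  1  1  1  1  1  1  1  1  1  1
 S  0  1  1  1  2  2  2  2  2  2  2  2
 U  0  1  1  1  2  3  3  3  3  3  3  3
 K  0  1  1  1  2  3  3  4  4  4  4  4
 K  0  1  1  1  2  3  3  4  5  5  5  5
 L  0  1  1  2  2  3  3  4  5  5  6  6
 H  0  1  1  2  2  3  3  4  5  5  6  6
dp[8][11] = 6. One LCS (by backtracking along matches): SSUKKL.

6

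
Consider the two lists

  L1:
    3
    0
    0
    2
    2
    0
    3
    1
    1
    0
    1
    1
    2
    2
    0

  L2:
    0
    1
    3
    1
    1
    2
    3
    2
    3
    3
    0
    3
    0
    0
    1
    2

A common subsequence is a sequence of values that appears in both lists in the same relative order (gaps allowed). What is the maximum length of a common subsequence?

Match 3 (L1 #1, L2 #3); then 2 (L1 #4, L2 #6); then 2 (L1 #5, L2 #8); then 0 (L1 #6, L2 #11); then 3 (L1 #7, L2 #12); then 0 (L1 #10, L2 #14); then 1 (L1 #12, L2 #15); then 2 (L1 #14, L2 #16) — 8 values in the same relative order in both. The LCS DP gives dp[15][16] = 8, so this is optimal.

8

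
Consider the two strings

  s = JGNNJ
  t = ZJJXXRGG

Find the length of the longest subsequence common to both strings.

2

Pick J at s[1]=t[3]; then G at s[2]=t[8]; all 2 characters appear in both, in order. Since dp[5][8] = 2, nothing longer is possible.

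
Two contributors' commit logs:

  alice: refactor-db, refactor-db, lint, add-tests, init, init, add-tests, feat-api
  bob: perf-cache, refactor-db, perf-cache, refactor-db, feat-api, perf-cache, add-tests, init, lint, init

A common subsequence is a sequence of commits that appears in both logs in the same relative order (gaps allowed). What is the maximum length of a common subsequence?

Taking refactor-db (alice #1, bob #2); then refactor-db (alice #2, bob #4); then add-tests (alice #4, bob #7); then init (alice #5, bob #8); then init (alice #6, bob #10) gives a common subsequence of length 5. dp[8][10] = 5 confirms this is the maximum.

5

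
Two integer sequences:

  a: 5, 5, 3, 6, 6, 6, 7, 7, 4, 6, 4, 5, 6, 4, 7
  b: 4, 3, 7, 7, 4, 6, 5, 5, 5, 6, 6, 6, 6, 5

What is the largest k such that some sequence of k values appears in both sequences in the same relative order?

Match 5 (a #1, b #8), 5 (a #2, b #9), 6 (a #4, b #10), 6 (a #5, b #11), 6 (a #6, b #12), 6 (a #10, b #13), 5 (a #12, b #14) — 7 values in the same relative order in both. dp[15][14] = 7 confirms this is the maximum.

7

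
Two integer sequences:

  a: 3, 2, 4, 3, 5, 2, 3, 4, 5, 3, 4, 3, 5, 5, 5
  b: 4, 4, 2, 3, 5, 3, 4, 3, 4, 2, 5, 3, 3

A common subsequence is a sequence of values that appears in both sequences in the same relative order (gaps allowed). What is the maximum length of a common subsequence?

8

Taking 2 (a #2, b #3), then 3 (a #4, b #4), then 5 (a #5, b #5), then 3 (a #7, b #8), then 4 (a #8, b #9), then 5 (a #9, b #11), then 3 (a #10, b #12), then 3 (a #12, b #13) gives a common subsequence of length 8, and the DP table's final entry dp[15][13] is also 8, so no common subsequence is longer.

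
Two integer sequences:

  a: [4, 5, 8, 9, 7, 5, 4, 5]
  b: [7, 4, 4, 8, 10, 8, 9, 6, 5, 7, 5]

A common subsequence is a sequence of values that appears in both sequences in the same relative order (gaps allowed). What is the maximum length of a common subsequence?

Pick 4 (a #1, b #3), 8 (a #3, b #6), 9 (a #4, b #7), 7 (a #5, b #10), 5 (a #8, b #11); all 5 values appear in both, in order. The LCS DP gives dp[8][11] = 5, so this is optimal.

5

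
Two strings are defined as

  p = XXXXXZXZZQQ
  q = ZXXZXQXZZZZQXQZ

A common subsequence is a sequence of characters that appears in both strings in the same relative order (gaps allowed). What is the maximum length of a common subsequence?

9

One common subsequence of length 9: X (p #1, q #2), then X (p #2, q #3), then X (p #3, q #5), then X (p #4, q #7), then Z (p #6, q #9), then Z (p #8, q #10), then Z (p #9, q #11), then Q (p #10, q #12), then Q (p #11, q #14), and the DP table's final entry dp[11][15] is also 9, so no common subsequence is longer.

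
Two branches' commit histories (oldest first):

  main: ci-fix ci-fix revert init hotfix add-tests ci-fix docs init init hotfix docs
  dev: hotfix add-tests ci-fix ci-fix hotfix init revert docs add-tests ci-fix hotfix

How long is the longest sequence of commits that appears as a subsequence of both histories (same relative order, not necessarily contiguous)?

Match ci-fix at main[1]=dev[3]; then ci-fix at main[2]=dev[4]; then revert at main[3]=dev[7]; then add-tests at main[6]=dev[9]; then ci-fix at main[7]=dev[10]; then hotfix at main[11]=dev[11] — 6 commits in the same relative order in both. Since dp[12][11] = 6, nothing longer is possible.

6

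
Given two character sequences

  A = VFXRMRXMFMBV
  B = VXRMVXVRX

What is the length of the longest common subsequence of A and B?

Match V (A #1, B #1); then X (A #3, B #2); then R (A #4, B #3); then M (A #5, B #4); then R (A #6, B #8); then X (A #7, B #9) — 6 characters in the same relative order in both, and the DP table's final entry dp[12][9] is also 6, so no common subsequence is longer.

6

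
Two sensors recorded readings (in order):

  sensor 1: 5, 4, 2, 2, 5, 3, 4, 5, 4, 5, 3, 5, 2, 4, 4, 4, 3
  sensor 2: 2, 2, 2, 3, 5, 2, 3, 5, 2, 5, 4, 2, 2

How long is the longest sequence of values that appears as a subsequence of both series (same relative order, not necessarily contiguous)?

Match 2 at sensor 1[3]=sensor 2[2], then 2 at sensor 1[4]=sensor 2[3], then 3 at sensor 1[6]=sensor 2[4], then 5 at sensor 1[8]=sensor 2[5], then 3 at sensor 1[11]=sensor 2[7], then 5 at sensor 1[12]=sensor 2[8], then 2 at sensor 1[13]=sensor 2[9], then 4 at sensor 1[14]=sensor 2[11] — 8 values in the same relative order in both. The LCS DP gives dp[17][13] = 8, so this is optimal.

8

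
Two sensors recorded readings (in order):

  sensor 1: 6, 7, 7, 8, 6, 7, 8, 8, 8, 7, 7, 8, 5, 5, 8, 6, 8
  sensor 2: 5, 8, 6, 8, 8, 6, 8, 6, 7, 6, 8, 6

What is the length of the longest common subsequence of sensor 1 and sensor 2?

Match 8 [4,2], then 6 [5,3], then 8 [7,4], then 8 [8,5], then 8 [9,7], then 7 [10,9], then 8 [15,11], then 6 [16,12] — 8 values in the same relative order in both, and the DP table's final entry dp[17][12] is also 8, so no common subsequence is longer.

8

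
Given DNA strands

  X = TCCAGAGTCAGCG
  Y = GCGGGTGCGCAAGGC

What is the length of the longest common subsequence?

Pick T at X[1]=Y[6], C at X[2]=Y[8], C at X[3]=Y[10], A at X[4]=Y[11], A at X[6]=Y[12], G at X[7]=Y[13], G at X[11]=Y[14], C at X[12]=Y[15]; all 8 bases appear in both, in order. The LCS DP gives dp[13][15] = 8, so this is optimal.

8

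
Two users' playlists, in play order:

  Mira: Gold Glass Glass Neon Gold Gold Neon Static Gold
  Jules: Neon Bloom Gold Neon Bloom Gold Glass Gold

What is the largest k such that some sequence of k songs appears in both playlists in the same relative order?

Taking Gold (Mira #1, Jules #3); then Neon (Mira #4, Jules #4); then Gold (Mira #5, Jules #6); then Gold (Mira #9, Jules #8) gives a common subsequence of length 4. dp[9][8] = 4 confirms this is the maximum.

4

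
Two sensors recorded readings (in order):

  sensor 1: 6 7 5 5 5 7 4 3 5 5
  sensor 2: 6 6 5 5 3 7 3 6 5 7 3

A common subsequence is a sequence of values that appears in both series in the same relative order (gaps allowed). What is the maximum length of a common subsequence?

6

Taking 6 at sensor 1[1]=sensor 2[2] → 5 at sensor 1[3]=sensor 2[3] → 5 at sensor 1[4]=sensor 2[4] → 5 at sensor 1[5]=sensor 2[9] → 7 at sensor 1[6]=sensor 2[10] → 3 at sensor 1[8]=sensor 2[11] gives a common subsequence of length 6, and the DP table's final entry dp[10][11] is also 6, so no common subsequence is longer.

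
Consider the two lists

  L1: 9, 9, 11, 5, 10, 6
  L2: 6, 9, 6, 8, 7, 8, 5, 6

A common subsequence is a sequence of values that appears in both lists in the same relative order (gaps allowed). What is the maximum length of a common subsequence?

3

Taking 9 at L1[1]=L2[2], then 5 at L1[4]=L2[7], then 6 at L1[6]=L2[8] gives a common subsequence of length 3. dp[6][8] = 3 confirms this is the maximum.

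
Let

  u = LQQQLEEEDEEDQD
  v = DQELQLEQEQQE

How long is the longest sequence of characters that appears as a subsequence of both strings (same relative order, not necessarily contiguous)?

6

Match L at u[1]=v[4], Q at u[4]=v[5], L at u[5]=v[6], E at u[6]=v[7], E at u[7]=v[9], E at u[11]=v[12] — 6 characters in the same relative order in both. Since dp[14][12] = 6, nothing longer is possible.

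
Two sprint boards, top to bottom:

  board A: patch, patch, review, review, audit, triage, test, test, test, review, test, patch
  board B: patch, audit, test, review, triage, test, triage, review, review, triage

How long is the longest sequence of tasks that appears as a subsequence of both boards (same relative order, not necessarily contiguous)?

Pick patch [1,1]; then review [4,4]; then triage [6,5]; then test [7,6]; then review [10,9]; all 5 tasks appear in both, in order. Since dp[12][10] = 5, nothing longer is possible.

5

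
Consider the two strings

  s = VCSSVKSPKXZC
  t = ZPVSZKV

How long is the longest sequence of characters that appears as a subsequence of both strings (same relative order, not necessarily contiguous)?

3

Let dp[i][j] be the LCS length of the first i characters of s and the first j characters of t. dp[i][j] = dp[i-1][j-1]+1 when the i-th and j-th characters match, else max(dp[i-1][j], dp[i][j-1]).
    ·  Z  P  V  S  Z  K  V
 ·  0  0  0  0  0  0  0  0
 V  0  0  0  1  1  1  1  1
 C  0  0  0  1  1  1  1  1
 S  0  0  0  1  2  2  2  2
 S  0  0  0  1  2  2  2  2
 V  0  0  0  1  2  2  2  3
 K  0  0  0  1  2  2  3  3
 S  0  0  0  1  2  2  3  3
 P  0  0  1  1  2  2  3  3
 K  0  0  1  1  2  2  3  3
 X  0  0  1  1  2  2  3  3
 Z  0  1  1  1  2  3  3  3
 C  0  1  1  1  2  3  3  3
dp[12][7] = 3. One LCS (by backtracking along matches): VSV.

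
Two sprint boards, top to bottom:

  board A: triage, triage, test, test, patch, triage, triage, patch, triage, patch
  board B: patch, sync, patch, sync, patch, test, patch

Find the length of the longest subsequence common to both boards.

Match patch [5,3], then patch [8,5], then patch [10,7] — 3 tasks in the same relative order in both. dp[10][7] = 3 confirms this is the maximum.

3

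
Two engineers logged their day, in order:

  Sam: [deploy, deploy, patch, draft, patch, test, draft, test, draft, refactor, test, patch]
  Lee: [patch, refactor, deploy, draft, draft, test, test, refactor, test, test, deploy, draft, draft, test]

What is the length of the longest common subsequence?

6

One common subsequence of length 6: deploy (Sam #1, Lee #3), draft (Sam #4, Lee #5), test (Sam #6, Lee #10), draft (Sam #7, Lee #12), draft (Sam #9, Lee #13), test (Sam #11, Lee #14), and the DP table's final entry dp[12][14] is also 6, so no common subsequence is longer.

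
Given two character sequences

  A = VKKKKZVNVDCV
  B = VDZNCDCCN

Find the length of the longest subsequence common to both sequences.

Match V (A #1, B #1); then Z (A #6, B #3); then N (A #8, B #4); then D (A #10, B #6); then C (A #11, B #8) — 5 characters in the same relative order in both, and the DP table's final entry dp[12][9] is also 5, so no common subsequence is longer.

5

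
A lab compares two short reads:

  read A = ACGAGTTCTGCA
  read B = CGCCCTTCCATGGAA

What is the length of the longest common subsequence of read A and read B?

Pick C [2,1] → G [3,2] → T [6,6] → T [7,7] → C [8,9] → T [9,11] → G [10,13] → A [12,15]; all 8 bases appear in both, in order, and the DP table's final entry dp[12][15] is also 8, so no common subsequence is longer.

8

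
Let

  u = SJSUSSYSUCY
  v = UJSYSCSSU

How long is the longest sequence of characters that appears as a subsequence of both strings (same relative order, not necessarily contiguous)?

Let dp[i][j] be the LCS length of the first i characters of u and the first j characters of v. dp[i][j] = dp[i-1][j-1]+1 when the i-th and j-th characters match, else max(dp[i-1][j], dp[i][j-1]).
    ·  U  J  S  Y  S  C  S  S  U
 ·  0  0  0  0  0  0  0  0  0  0
 S  0  0  0  1  1  1  1  1  1  1
 J  0  0  1  1  1  1  1  1  1  1
 S  0  0  1  2  2  2  2  2  2  2
 U  0  1  1  2  2  2  2  2  2  3
 S  0  1  1  2  2  3  3  3  3  3
 S  0  1  1  2  2  3  3  4  4  4
 Y  0  1  1  2  3  3  3  4  4  4
 S  0  1  1  2  3  4  4  4  5  5
 U  0  1  1  2  3  4  4  4  5  6
 C  0  1  1  2  3  4  5  5  5  6
 Y  0  1  1  2  3  4  5  5  5  6
dp[11][9] = 6. One LCS (by backtracking along matches): JSSSSU.

6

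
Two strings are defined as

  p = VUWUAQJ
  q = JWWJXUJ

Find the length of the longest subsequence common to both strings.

3

Pick W (p #3, q #3); then U (p #4, q #6); then J (p #7, q #7); all 3 characters appear in both, in order, and the DP table's final entry dp[7][7] is also 3, so no common subsequence is longer.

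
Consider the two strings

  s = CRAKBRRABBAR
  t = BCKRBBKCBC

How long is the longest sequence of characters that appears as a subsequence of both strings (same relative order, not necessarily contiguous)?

5

Taking C (s #1, t #2) → R (s #2, t #4) → B (s #5, t #5) → B (s #9, t #6) → B (s #10, t #9) gives a common subsequence of length 5. dp[12][10] = 5 confirms this is the maximum.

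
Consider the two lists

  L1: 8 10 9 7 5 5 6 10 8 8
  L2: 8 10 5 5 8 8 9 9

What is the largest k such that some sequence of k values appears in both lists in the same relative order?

6

Pick 8 [1,1] → 10 [2,2] → 5 [5,3] → 5 [6,4] → 8 [9,5] → 8 [10,6]; all 6 values appear in both, in order. The LCS DP gives dp[10][8] = 6, so this is optimal.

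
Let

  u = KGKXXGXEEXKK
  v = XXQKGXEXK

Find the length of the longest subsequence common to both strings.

7

Let dp[i][j] be the LCS length of the first i characters of u and the first j characters of v. dp[i][j] = dp[i-1][j-1]+1 when the i-th and j-th characters match, else max(dp[i-1][j], dp[i][j-1]).
    ·  X  X  Q  K  G  X  E  X  K
 ·  0  0  0  0  0  0  0  0  0  0
 K  0  0  0  0  1  1  1  1  1  1
 G  0  0  0  0  1  2  2  2  2  2
 K  0  0  0  0  1  2  2  2  2  3
 X  0  1  1  1  1  2  3  3  3  3
 X  0  1  2  2  2  2  3  3  4  4
 G  0  1  2  2  2  3  3  3  4  4
 X  0  1  2  2  2  3  4  4  4  4
 E  0  1  2  2  2  3  4  5  5  5
 E  0  1  2  2  2  3  4  5  5  5
 X  0  1  2  2  2  3  4  5  6  6
 K  0  1  2  2  3  3  4  5  6  7
 K  0  1  2  2  3  3  4  5  6  7
dp[12][9] = 7. One LCS (by backtracking along matches): XXGXEXK.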